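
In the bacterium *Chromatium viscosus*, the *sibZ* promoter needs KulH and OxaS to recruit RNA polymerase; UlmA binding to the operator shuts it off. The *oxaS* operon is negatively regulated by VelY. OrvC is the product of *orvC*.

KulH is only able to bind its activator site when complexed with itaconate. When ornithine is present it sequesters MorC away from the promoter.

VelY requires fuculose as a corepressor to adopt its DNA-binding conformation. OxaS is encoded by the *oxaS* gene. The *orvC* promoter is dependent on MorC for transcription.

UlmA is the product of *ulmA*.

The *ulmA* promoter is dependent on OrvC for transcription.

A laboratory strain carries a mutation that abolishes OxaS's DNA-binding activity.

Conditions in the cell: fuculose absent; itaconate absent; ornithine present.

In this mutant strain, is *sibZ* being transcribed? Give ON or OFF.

Itaconate is absent, so KulH is inactive.
Ornithine is present, so MorC is inactive.
Required activator MorC is absent, so *orvC* is not transcribed.
So OrvC is not produced.
Required activator OrvC is absent, so *ulmA* is not transcribed.
So UlmA is not produced.
OxaS is non-functional in this strain, so it has no effect.
Required activator KulH is absent, so *sibZ* is not transcribed.

OFF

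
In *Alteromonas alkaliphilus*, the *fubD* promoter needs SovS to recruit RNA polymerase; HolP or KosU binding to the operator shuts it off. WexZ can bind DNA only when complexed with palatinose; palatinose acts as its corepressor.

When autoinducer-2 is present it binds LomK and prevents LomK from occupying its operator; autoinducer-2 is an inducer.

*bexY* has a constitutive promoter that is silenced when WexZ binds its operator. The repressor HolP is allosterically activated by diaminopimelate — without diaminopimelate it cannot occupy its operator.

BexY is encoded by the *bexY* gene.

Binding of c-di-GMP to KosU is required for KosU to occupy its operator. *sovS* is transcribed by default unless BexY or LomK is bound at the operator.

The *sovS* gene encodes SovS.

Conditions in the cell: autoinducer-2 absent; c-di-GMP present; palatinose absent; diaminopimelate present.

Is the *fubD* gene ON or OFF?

Diaminopimelate is present, so HolP is active.
c-di-GMP is present, so KosU is active.
Palatinose is absent, so WexZ is inactive.
With no repressor bound, *bexY* is transcribed.
So BexY is produced and active.
Autoinducer-2 is absent, so LomK is active.
With repressor BexY bound, *sovS* is not transcribed.
So SovS is not produced.
With repressor HolP bound, *fubD* is not transcribed.

OFF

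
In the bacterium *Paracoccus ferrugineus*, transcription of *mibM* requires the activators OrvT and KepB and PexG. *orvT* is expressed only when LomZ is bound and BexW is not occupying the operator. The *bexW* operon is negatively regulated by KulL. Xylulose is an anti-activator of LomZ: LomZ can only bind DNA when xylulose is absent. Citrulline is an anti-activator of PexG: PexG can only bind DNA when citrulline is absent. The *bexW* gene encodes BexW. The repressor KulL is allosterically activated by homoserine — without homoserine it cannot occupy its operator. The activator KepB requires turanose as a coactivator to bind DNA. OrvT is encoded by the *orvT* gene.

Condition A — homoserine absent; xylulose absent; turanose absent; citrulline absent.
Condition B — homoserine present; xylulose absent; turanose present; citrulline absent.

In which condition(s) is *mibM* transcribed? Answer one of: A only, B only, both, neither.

Condition A:
Homoserine is absent, so KulL is inactive.
With no repressor bound, *bexW* is transcribed.
So BexW is produced and active.
Xylulose is absent, so LomZ is active.
With repressor BexW bound, *orvT* is not transcribed.
So OrvT is not produced.
Turanose is absent, so KepB is inactive.
Citrulline is absent, so PexG is active.
Required activator OrvT is absent, so *mibM* is not transcribed.
→ *mibM* is OFF in A.
Condition B:
Homoserine is present, so KulL is active.
With repressor KulL bound, *bexW* is not transcribed.
So BexW is not produced.
Xylulose is absent, so LomZ is active.
No repressor is bound and LomZ is active, so *orvT* is transcribed.
So OrvT is produced and active.
Turanose is present, so KepB is active.
Citrulline is absent, so PexG is active.
No repressor is bound and OrvT and KepB and PexG are active, so *mibM* is transcribed.
→ *mibM* is ON in B.

B only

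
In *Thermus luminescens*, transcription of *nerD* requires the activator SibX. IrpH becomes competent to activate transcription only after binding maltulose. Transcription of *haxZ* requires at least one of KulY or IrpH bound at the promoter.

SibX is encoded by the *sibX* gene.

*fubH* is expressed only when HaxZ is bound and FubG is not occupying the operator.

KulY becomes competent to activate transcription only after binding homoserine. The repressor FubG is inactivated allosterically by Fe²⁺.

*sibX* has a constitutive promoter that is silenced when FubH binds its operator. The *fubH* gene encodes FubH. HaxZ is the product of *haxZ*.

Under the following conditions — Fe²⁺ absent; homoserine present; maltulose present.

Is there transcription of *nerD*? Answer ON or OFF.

Homoserine is present, so KulY is active.
Maltulose is present, so IrpH is active.
Activator KulY is present, so *haxZ* is transcribed.
So HaxZ is produced and active.
Fe²⁺ is absent, so FubG is active.
With repressor FubG bound, *fubH* is not transcribed.
So FubH is not produced.
With no repressor bound, *sibX* is transcribed.
So SibX is produced and active.
No repressor is bound and SibX is active, so *nerD* is transcribed.

ON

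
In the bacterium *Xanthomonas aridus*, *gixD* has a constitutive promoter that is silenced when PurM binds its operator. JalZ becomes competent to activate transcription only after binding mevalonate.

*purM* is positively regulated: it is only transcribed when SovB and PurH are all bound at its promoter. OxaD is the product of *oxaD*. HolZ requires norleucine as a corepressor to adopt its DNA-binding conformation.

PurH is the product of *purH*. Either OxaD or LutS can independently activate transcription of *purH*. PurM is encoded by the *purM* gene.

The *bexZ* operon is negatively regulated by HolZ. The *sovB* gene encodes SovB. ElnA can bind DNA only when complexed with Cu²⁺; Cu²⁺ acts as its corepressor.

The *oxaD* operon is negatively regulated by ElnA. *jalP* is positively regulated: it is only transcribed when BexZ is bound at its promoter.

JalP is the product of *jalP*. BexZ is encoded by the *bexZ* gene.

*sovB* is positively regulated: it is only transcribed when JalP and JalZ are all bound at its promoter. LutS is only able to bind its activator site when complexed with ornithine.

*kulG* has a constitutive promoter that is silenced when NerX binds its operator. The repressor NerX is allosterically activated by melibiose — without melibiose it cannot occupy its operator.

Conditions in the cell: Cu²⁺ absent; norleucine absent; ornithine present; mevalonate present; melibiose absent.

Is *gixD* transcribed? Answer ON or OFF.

OFF

Norleucine is absent, so HolZ is inactive.
With no repressor bound, *bexZ* is transcribed.
So BexZ is produced and active.
No repressor is bound and BexZ is active, so *jalP* is transcribed.
So JalP is produced and active.
Mevalonate is present, so JalZ is active.
No repressor is bound and JalP and JalZ are active, so *sovB* is transcribed.
So SovB is produced and active.
Cu²⁺ is absent, so ElnA is inactive.
With no repressor bound, *oxaD* is transcribed.
So OxaD is produced and active.
Ornithine is present, so LutS is active.
Activator OxaD is present, so *purH* is transcribed.
So PurH is produced and active.
No repressor is bound and SovB and PurH are active, so *purM* is transcribed.
So PurM is produced and active.
With repressor PurM bound, *gixD* is not transcribed.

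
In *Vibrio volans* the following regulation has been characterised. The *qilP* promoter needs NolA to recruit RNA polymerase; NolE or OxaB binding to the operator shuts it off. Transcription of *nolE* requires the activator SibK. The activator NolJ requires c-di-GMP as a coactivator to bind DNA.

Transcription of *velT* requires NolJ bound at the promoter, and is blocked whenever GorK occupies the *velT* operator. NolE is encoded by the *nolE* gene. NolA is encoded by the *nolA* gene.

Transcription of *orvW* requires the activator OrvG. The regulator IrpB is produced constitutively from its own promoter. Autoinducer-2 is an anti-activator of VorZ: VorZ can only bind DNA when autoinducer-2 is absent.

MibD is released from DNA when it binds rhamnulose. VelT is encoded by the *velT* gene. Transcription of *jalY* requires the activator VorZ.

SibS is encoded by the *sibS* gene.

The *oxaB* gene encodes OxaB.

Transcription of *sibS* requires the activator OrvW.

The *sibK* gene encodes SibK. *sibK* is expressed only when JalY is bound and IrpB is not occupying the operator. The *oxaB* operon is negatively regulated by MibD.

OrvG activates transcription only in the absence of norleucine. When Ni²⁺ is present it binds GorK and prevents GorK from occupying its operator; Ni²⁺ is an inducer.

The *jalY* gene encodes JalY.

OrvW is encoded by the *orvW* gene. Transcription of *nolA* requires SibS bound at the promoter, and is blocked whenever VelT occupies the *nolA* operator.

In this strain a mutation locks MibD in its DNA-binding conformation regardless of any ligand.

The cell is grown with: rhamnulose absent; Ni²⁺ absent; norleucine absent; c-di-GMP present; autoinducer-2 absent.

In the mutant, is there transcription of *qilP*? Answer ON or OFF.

ON

IrpB is produced constitutively and is active.
Autoinducer-2 is absent, so VorZ is active.
No repressor is bound and VorZ is active, so *jalY* is transcribed.
So JalY is produced and active.
With repressor IrpB bound, *sibK* is not transcribed.
So SibK is not produced.
Required activator SibK is absent, so *nolE* is not transcribed.
So NolE is not produced.
MibD is constitutively active in this strain.
With repressor MibD bound, *oxaB* is not transcribed.
So OxaB is not produced.
Norleucine is absent, so OrvG is active.
No repressor is bound and OrvG is active, so *orvW* is transcribed.
So OrvW is produced and active.
No repressor is bound and OrvW is active, so *sibS* is transcribed.
So SibS is produced and active.
c-di-GMP is present, so NolJ is active.
Ni²⁺ is absent, so GorK is active.
With repressor GorK bound, *velT* is not transcribed.
So VelT is not produced.
No repressor is bound and SibS is active, so *nolA* is transcribed.
So NolA is produced and active.
No repressor is bound and NolA is active, so *qilP* is transcribed.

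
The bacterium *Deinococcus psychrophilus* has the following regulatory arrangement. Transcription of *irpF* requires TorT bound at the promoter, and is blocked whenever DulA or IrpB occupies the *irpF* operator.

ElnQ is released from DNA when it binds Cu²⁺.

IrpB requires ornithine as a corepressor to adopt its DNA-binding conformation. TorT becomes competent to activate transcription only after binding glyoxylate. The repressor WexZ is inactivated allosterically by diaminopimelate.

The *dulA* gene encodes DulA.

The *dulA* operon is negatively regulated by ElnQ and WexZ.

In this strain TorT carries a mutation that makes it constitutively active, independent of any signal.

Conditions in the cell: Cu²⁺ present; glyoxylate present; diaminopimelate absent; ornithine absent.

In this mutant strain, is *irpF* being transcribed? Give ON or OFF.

Cu²⁺ is present, so ElnQ is inactive.
Diaminopimelate is absent, so WexZ is active.
With repressor WexZ bound, *dulA* is not transcribed.
So DulA is not produced.
Ornithine is absent, so IrpB is inactive.
TorT is constitutively active in this strain.
No repressor is bound and TorT is active, so *irpF* is transcribed.

ON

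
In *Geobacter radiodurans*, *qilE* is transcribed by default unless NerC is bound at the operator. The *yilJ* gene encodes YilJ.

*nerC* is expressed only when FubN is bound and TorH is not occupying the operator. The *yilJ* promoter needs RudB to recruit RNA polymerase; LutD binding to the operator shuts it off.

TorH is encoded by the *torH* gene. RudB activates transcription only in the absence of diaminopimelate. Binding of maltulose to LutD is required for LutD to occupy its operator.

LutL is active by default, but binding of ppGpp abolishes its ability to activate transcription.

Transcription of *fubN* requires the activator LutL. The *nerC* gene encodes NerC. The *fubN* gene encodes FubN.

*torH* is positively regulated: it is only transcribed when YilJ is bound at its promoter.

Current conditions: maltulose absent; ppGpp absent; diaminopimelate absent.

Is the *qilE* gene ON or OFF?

ON

Diaminopimelate is absent, so RudB is active.
Maltulose is absent, so LutD is inactive.
No repressor is bound and RudB is active, so *yilJ* is transcribed.
So YilJ is produced and active.
No repressor is bound and YilJ is active, so *torH* is transcribed.
So TorH is produced and active.
ppGpp is absent, so LutL is active.
No repressor is bound and LutL is active, so *fubN* is transcribed.
So FubN is produced and active.
With repressor TorH bound, *nerC* is not transcribed.
So NerC is not produced.
With no repressor bound, *qilE* is transcribed.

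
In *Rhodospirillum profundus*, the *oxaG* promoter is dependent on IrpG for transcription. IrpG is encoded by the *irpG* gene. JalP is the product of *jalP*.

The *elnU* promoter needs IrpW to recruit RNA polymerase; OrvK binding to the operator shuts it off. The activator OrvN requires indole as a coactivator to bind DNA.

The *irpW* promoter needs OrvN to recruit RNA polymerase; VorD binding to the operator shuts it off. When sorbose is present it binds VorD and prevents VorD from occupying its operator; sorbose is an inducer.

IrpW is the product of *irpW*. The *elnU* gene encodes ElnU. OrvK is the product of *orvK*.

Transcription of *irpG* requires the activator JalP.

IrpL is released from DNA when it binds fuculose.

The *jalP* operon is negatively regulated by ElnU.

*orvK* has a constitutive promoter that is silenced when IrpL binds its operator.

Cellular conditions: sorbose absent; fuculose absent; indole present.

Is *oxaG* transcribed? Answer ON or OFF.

ON

Sorbose is absent, so VorD is active.
Indole is present, so OrvN is active.
With repressor VorD bound, *irpW* is not transcribed.
So IrpW is not produced.
Fuculose is absent, so IrpL is active.
With repressor IrpL bound, *orvK* is not transcribed.
So OrvK is not produced.
Required activator IrpW is absent, so *elnU* is not transcribed.
So ElnU is not produced.
With no repressor bound, *jalP* is transcribed.
So JalP is produced and active.
No repressor is bound and JalP is active, so *irpG* is transcribed.
So IrpG is produced and active.
No repressor is bound and IrpG is active, so *oxaG* is transcribed.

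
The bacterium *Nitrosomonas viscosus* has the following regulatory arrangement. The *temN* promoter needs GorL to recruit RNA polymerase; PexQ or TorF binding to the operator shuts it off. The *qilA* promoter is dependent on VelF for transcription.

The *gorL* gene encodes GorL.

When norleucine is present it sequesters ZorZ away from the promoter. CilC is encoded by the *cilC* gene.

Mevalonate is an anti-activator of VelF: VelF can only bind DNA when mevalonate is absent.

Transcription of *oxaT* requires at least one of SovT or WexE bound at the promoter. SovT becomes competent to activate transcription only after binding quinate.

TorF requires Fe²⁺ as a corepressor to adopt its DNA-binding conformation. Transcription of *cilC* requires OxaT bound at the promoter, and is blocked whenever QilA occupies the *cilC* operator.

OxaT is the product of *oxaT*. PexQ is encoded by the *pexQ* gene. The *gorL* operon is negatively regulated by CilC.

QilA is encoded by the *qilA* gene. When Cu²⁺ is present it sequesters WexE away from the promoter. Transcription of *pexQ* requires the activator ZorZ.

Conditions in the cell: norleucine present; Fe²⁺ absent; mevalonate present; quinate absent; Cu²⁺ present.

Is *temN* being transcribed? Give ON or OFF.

ON

Norleucine is present, so ZorZ is inactive.
Required activator ZorZ is absent, so *pexQ* is not transcribed.
So PexQ is not produced.
Quinate is absent, so SovT is inactive.
Cu²⁺ is present, so WexE is inactive.
No activator is available at the *oxaT* promoter, so *oxaT* is not transcribed.
So OxaT is not produced.
Mevalonate is present, so VelF is inactive.
Required activator VelF is absent, so *qilA* is not transcribed.
So QilA is not produced.
Required activator OxaT is absent, so *cilC* is not transcribed.
So CilC is not produced.
With no repressor bound, *gorL* is transcribed.
So GorL is produced and active.
Fe²⁺ is absent, so TorF is inactive.
No repressor is bound and GorL is active, so *temN* is transcribed.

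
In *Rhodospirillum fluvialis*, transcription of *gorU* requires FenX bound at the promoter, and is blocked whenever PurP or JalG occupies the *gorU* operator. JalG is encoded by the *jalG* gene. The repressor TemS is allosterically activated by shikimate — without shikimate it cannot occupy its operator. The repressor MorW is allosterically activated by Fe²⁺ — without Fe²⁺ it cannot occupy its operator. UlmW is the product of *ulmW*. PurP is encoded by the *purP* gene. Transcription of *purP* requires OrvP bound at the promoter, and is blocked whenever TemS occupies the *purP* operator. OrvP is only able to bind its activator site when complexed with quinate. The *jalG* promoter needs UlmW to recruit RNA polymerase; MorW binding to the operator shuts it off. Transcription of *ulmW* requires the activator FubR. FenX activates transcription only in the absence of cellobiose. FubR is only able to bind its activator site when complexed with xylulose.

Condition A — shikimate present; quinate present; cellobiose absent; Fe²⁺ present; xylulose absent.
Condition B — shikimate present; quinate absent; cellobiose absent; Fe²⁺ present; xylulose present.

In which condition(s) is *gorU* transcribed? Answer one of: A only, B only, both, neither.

Condition A:
Shikimate is present, so TemS is active.
Quinate is present, so OrvP is active.
With repressor TemS bound, *purP* is not transcribed.
So PurP is not produced.
Cellobiose is absent, so FenX is active.
Fe²⁺ is present, so MorW is active.
Xylulose is absent, so FubR is inactive.
Required activator FubR is absent, so *ulmW* is not transcribed.
So UlmW is not produced.
With repressor MorW bound, *jalG* is not transcribed.
So JalG is not produced.
No repressor is bound and FenX is active, so *gorU* is transcribed.
→ *gorU* is ON in A.
Condition B:
Shikimate is present, so TemS is active.
Quinate is absent, so OrvP is inactive.
With repressor TemS bound, *purP* is not transcribed.
So PurP is not produced.
Cellobiose is absent, so FenX is active.
Fe²⁺ is present, so MorW is active.
Xylulose is present, so FubR is active.
No repressor is bound and FubR is active, so *ulmW* is transcribed.
So UlmW is produced and active.
With repressor MorW bound, *jalG* is not transcribed.
So JalG is not produced.
No repressor is bound and FenX is active, so *gorU* is transcribed.
→ *gorU* is ON in B.

both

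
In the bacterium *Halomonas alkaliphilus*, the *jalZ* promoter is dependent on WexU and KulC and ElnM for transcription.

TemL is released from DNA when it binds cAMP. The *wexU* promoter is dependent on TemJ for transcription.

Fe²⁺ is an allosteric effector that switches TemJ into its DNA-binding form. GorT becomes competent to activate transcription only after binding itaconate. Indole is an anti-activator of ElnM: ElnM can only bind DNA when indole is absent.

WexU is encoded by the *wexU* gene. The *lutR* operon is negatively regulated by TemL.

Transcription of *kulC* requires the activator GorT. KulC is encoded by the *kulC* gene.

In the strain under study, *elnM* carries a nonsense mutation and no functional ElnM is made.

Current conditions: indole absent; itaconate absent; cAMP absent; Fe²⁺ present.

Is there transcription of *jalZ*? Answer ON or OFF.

OFF

Fe²⁺ is present, so TemJ is active.
No repressor is bound and TemJ is active, so *wexU* is transcribed.
So WexU is produced and active.
Itaconate is absent, so GorT is inactive.
Required activator GorT is absent, so *kulC* is not transcribed.
So KulC is not produced.
ElnM is non-functional in this strain, so it has no effect.
Required activator KulC is absent, so *jalZ* is not transcribed.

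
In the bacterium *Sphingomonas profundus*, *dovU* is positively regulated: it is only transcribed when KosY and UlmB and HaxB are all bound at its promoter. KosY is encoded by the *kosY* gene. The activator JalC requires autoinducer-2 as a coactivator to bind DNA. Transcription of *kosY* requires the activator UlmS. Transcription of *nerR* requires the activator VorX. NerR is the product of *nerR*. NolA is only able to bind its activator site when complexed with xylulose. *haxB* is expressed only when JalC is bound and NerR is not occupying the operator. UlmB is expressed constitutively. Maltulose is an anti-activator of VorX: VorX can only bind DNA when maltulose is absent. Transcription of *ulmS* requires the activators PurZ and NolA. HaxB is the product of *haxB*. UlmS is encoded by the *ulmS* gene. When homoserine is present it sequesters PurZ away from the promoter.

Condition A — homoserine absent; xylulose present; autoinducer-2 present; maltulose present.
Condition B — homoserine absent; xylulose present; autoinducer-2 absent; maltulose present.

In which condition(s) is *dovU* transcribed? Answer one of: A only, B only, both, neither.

A only

Condition A:
Homoserine is absent, so PurZ is active.
Xylulose is present, so NolA is active.
No repressor is bound and PurZ and NolA are active, so *ulmS* is transcribed.
So UlmS is produced and active.
No repressor is bound and UlmS is active, so *kosY* is transcribed.
So KosY is produced and active.
UlmB is produced constitutively and is active.
Autoinducer-2 is present, so JalC is active.
Maltulose is present, so VorX is inactive.
Required activator VorX is absent, so *nerR* is not transcribed.
So NerR is not produced.
No repressor is bound and JalC is active, so *haxB* is transcribed.
So HaxB is produced and active.
No repressor is bound and KosY and UlmB and HaxB are active, so *dovU* is transcribed.
→ *dovU* is ON in A.
Condition B:
Homoserine is absent, so PurZ is active.
Xylulose is present, so NolA is active.
No repressor is bound and PurZ and NolA are active, so *ulmS* is transcribed.
So UlmS is produced and active.
No repressor is bound and UlmS is active, so *kosY* is transcribed.
So KosY is produced and active.
UlmB is produced constitutively and is active.
Autoinducer-2 is absent, so JalC is inactive.
Maltulose is present, so VorX is inactive.
Required activator VorX is absent, so *nerR* is not transcribed.
So NerR is not produced.
Required activator JalC is absent, so *haxB* is not transcribed.
So HaxB is not produced.
Required activator HaxB is absent, so *dovU* is not transcribed.
→ *dovU* is OFF in B.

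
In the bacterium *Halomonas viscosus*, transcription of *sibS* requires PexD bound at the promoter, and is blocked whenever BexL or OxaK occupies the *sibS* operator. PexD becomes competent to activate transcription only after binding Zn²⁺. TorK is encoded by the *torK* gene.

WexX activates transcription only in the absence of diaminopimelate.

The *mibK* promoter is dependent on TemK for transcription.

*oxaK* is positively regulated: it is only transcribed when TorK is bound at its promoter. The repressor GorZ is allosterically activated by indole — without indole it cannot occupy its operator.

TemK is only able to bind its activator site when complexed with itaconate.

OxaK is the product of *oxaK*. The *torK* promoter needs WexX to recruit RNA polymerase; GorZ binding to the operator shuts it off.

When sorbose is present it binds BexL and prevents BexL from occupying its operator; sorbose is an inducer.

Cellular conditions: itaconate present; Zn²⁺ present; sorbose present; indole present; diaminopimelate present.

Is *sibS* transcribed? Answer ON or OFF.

Sorbose is present, so BexL is inactive.
Diaminopimelate is present, so WexX is inactive.
Indole is present, so GorZ is active.
With repressor GorZ bound, *torK* is not transcribed.
So TorK is not produced.
Required activator TorK is absent, so *oxaK* is not transcribed.
So OxaK is not produced.
Zn²⁺ is present, so PexD is active.
No repressor is bound and PexD is active, so *sibS* is transcribed.

ON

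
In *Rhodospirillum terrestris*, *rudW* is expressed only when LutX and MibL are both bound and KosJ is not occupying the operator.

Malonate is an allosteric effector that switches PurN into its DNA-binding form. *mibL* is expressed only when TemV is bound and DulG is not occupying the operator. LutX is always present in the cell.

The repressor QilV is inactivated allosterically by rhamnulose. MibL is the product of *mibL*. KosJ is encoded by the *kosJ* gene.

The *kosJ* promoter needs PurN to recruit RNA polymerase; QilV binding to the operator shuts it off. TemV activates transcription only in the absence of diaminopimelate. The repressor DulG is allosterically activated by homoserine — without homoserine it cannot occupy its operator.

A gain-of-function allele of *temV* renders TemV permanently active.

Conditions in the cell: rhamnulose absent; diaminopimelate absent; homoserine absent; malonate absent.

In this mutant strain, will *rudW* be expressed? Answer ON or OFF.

ON

LutX is produced constitutively and is active.
Homoserine is absent, so DulG is inactive.
TemV is constitutively active in this strain.
No repressor is bound and TemV is active, so *mibL* is transcribed.
So MibL is produced and active.
Malonate is absent, so PurN is inactive.
Rhamnulose is absent, so QilV is active.
With repressor QilV bound, *kosJ* is not transcribed.
So KosJ is not produced.
No repressor is bound and LutX and MibL are active, so *rudW* is transcribed.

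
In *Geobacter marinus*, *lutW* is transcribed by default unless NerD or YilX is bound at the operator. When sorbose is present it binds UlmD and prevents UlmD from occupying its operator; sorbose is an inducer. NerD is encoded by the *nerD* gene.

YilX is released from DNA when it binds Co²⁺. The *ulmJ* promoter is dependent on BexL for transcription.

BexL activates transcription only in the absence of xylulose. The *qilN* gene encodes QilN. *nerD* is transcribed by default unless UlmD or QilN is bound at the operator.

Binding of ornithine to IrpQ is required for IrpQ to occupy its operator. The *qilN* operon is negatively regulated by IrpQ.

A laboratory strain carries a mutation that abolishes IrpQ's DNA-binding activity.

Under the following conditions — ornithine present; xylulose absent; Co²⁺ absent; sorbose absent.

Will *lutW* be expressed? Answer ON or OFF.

Sorbose is absent, so UlmD is active.
IrpQ is non-functional in this strain, so it has no effect.
With no repressor bound, *qilN* is transcribed.
So QilN is produced and active.
With repressor UlmD bound, *nerD* is not transcribed.
So NerD is not produced.
Co²⁺ is absent, so YilX is active.
With repressor YilX bound, *lutW* is not transcribed.

OFF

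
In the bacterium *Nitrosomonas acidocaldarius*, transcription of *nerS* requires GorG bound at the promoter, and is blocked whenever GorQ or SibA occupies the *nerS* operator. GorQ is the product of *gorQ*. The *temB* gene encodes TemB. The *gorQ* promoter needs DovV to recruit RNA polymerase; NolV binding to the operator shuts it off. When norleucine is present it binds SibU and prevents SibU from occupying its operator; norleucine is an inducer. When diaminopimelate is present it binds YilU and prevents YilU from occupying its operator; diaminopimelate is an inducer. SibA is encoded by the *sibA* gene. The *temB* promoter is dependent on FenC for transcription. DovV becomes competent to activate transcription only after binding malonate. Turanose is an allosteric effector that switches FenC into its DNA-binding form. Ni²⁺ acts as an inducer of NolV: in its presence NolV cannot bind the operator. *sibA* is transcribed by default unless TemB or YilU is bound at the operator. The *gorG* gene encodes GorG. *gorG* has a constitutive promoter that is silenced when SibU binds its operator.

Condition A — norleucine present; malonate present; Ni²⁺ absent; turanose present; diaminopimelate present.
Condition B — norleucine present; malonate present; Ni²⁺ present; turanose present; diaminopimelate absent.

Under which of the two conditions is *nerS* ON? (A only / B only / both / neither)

A only

Condition A:
Norleucine is present, so SibU is inactive.
With no repressor bound, *gorG* is transcribed.
So GorG is produced and active.
Malonate is present, so DovV is active.
Ni²⁺ is absent, so NolV is active.
With repressor NolV bound, *gorQ* is not transcribed.
So GorQ is not produced.
Turanose is present, so FenC is active.
No repressor is bound and FenC is active, so *temB* is transcribed.
So TemB is produced and active.
Diaminopimelate is present, so YilU is inactive.
With repressor TemB bound, *sibA* is not transcribed.
So SibA is not produced.
No repressor is bound and GorG is active, so *nerS* is transcribed.
→ *nerS* is ON in A.
Condition B:
Norleucine is present, so SibU is inactive.
With no repressor bound, *gorG* is transcribed.
So GorG is produced and active.
Malonate is present, so DovV is active.
Ni²⁺ is present, so NolV is inactive.
No repressor is bound and DovV is active, so *gorQ* is transcribed.
So GorQ is produced and active.
Turanose is present, so FenC is active.
No repressor is bound and FenC is active, so *temB* is transcribed.
So TemB is produced and active.
Diaminopimelate is absent, so YilU is active.
With repressor TemB bound, *sibA* is not transcribed.
So SibA is not produced.
With repressor GorQ bound, *nerS* is not transcribed.
→ *nerS* is OFF in B.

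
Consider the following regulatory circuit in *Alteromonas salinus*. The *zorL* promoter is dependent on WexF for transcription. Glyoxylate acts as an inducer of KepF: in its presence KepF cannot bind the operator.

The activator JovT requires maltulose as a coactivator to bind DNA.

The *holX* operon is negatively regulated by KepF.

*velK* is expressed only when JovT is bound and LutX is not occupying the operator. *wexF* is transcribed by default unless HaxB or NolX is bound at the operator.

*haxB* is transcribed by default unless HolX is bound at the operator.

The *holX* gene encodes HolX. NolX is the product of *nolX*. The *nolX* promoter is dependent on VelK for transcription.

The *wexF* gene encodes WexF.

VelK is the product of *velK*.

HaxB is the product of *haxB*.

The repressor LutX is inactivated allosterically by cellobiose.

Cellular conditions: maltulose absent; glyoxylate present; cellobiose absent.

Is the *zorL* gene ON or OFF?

Glyoxylate is present, so KepF is inactive.
With no repressor bound, *holX* is transcribed.
So HolX is produced and active.
With repressor HolX bound, *haxB* is not transcribed.
So HaxB is not produced.
Maltulose is absent, so JovT is inactive.
Cellobiose is absent, so LutX is active.
With repressor LutX bound, *velK* is not transcribed.
So VelK is not produced.
Required activator VelK is absent, so *nolX* is not transcribed.
So NolX is not produced.
With no repressor bound, *wexF* is transcribed.
So WexF is produced and active.
No repressor is bound and WexF is active, so *zorL* is transcribed.

ON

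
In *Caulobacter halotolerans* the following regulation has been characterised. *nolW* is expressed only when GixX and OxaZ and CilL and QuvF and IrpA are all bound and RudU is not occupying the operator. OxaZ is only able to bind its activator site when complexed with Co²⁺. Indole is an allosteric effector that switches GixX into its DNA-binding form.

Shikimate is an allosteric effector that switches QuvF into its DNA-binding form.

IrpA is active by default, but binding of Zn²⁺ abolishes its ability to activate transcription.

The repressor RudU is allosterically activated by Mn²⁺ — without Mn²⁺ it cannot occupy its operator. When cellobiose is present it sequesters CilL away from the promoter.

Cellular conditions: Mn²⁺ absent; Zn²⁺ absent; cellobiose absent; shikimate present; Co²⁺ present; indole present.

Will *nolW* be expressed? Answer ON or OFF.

Mn²⁺ is absent, so RudU is inactive.
Indole is present, so GixX is active.
Co²⁺ is present, so OxaZ is active.
Cellobiose is absent, so CilL is active.
Shikimate is present, so QuvF is active.
Zn²⁺ is absent, so IrpA is active.
No repressor is bound and GixX and OxaZ and CilL and QuvF and IrpA are active, so *nolW* is transcribed.

ON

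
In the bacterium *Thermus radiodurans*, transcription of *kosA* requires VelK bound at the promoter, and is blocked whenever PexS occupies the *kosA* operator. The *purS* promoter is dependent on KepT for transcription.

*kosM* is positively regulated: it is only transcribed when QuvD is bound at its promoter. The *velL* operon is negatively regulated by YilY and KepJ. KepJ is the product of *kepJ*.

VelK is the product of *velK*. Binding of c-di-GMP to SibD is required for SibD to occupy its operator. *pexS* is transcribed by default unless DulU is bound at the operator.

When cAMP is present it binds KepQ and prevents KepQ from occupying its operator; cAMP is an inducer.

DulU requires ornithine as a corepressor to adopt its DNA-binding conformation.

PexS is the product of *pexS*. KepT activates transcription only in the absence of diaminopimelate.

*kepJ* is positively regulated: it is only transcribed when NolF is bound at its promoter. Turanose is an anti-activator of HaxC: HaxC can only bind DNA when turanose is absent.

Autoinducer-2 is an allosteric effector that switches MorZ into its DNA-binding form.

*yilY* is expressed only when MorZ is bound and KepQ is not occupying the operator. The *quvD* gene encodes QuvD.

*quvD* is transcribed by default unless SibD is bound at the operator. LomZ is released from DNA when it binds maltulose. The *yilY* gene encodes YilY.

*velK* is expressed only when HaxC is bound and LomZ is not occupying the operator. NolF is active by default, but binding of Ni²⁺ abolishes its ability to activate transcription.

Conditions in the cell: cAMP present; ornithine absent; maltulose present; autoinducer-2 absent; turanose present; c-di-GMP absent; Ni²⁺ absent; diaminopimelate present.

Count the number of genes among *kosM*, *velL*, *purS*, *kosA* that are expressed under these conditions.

1

c-di-GMP is absent, so SibD is inactive.
With no repressor bound, *quvD* is transcribed.
So QuvD is produced and active.
No repressor is bound and QuvD is active, so *kosM* is transcribed.
→ *kosM* is ON.
cAMP is present, so KepQ is inactive.
Autoinducer-2 is absent, so MorZ is inactive.
Required activator MorZ is absent, so *yilY* is not transcribed.
So YilY is not produced.
Ni²⁺ is absent, so NolF is active.
No repressor is bound and NolF is active, so *kepJ* is transcribed.
So KepJ is produced and active.
With repressor KepJ bound, *velL* is not transcribed.
→ *velL* is OFF.
Diaminopimelate is present, so KepT is inactive.
Required activator KepT is absent, so *purS* is not transcribed.
→ *purS* is OFF.
Turanose is present, so HaxC is inactive.
Maltulose is present, so LomZ is inactive.
Required activator HaxC is absent, so *velK* is not transcribed.
So VelK is not produced.
Ornithine is absent, so DulU is inactive.
With no repressor bound, *pexS* is transcribed.
So PexS is produced and active.
With repressor PexS bound, *kosA* is not transcribed.
→ *kosA* is OFF.
1 of the 4 genes is transcribed.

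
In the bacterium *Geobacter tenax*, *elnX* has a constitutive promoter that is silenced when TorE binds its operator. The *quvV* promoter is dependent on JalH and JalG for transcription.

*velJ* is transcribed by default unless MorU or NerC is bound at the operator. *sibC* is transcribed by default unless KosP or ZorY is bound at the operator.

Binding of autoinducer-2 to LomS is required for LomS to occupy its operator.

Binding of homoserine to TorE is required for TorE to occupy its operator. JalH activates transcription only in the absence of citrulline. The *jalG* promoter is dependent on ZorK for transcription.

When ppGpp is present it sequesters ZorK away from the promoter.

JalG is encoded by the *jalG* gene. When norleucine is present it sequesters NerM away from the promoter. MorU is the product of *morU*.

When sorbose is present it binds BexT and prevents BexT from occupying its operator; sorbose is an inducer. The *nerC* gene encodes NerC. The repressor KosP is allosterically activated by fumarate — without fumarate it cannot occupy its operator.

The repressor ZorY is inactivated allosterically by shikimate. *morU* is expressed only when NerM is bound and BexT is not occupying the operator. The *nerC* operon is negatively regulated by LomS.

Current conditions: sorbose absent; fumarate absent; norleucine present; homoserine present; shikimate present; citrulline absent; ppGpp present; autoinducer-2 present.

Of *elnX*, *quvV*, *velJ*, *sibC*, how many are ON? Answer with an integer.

2

Homoserine is present, so TorE is active.
With repressor TorE bound, *elnX* is not transcribed.
→ *elnX* is OFF.
Citrulline is absent, so JalH is active.
ppGpp is present, so ZorK is inactive.
Required activator ZorK is absent, so *jalG* is not transcribed.
So JalG is not produced.
Required activator JalG is absent, so *quvV* is not transcribed.
→ *quvV* is OFF.
Sorbose is absent, so BexT is active.
Norleucine is present, so NerM is inactive.
With repressor BexT bound, *morU* is not transcribed.
So MorU is not produced.
Autoinducer-2 is present, so LomS is active.
With repressor LomS bound, *nerC* is not transcribed.
So NerC is not produced.
With no repressor bound, *velJ* is transcribed.
→ *velJ* is ON.
Fumarate is absent, so KosP is inactive.
Shikimate is present, so ZorY is inactive.
With no repressor bound, *sibC* is transcribed.
→ *sibC* is ON.
2 of the 4 genes are transcribed.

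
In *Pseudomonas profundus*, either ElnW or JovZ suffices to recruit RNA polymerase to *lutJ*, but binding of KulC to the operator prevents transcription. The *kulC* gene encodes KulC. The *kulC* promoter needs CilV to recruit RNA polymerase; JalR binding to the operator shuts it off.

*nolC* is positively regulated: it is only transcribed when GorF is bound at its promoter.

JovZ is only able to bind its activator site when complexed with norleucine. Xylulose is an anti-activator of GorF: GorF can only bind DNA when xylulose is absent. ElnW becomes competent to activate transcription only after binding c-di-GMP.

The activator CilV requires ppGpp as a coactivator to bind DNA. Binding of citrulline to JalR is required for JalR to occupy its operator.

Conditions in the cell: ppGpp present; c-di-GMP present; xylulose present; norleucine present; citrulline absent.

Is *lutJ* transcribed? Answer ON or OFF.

OFF

Citrulline is absent, so JalR is inactive.
ppGpp is present, so CilV is active.
No repressor is bound and CilV is active, so *kulC* is transcribed.
So KulC is produced and active.
c-di-GMP is present, so ElnW is active.
Norleucine is present, so JovZ is active.
With repressor KulC bound, *lutJ* is not transcribed.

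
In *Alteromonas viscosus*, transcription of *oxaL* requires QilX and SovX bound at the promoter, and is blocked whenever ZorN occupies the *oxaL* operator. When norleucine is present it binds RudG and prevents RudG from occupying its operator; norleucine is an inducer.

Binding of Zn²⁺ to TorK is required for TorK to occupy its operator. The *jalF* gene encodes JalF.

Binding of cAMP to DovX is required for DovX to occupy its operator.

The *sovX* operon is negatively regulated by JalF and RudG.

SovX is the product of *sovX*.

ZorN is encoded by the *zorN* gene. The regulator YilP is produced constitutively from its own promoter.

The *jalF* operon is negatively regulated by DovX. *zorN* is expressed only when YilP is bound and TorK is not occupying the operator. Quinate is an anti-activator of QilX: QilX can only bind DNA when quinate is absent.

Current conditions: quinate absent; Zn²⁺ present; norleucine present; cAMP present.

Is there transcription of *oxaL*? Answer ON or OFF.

ON

Quinate is absent, so QilX is active.
cAMP is present, so DovX is active.
With repressor DovX bound, *jalF* is not transcribed.
So JalF is not produced.
Norleucine is present, so RudG is inactive.
With no repressor bound, *sovX* is transcribed.
So SovX is produced and active.
Zn²⁺ is present, so TorK is active.
YilP is produced constitutively and is active.
With repressor TorK bound, *zorN* is not transcribed.
So ZorN is not produced.
No repressor is bound and QilX and SovX are active, so *oxaL* is transcribed.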